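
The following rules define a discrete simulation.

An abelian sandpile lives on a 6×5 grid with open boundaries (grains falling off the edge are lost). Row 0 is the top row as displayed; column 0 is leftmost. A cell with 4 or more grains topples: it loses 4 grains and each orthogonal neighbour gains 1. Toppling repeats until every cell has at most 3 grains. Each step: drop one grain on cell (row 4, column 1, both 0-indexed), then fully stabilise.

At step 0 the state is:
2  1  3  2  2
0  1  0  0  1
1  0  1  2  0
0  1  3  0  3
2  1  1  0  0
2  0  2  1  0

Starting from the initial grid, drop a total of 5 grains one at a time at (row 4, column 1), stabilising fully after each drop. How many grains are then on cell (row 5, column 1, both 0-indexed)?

1

k=0  2  1  3  2  2
0  1  0  0  1
1  0  1  2  0
0  1  3  0  3
2  1  1  0  0
2  0  2  1  0
k=1  2  1  3  2  2
0  1  0  0  1
1  0  1  2  0
0  1  3  0  3
2  2  1  0  0
2  0  2  1  0
k=2  2  1  3  2  2
0  1  0  0  1
1  0  1  2  0
0  1  3  0  3
2  3  1  0  0
2  0  2  1  0
k=3  2  1  3  2  2
0  1  0  0  1
1  0  1  2  0
0  2  3  0  3
3  0  2  0  0
2  1  2  1  0
k=4  2  1  3  2  2
0  1  0  0  1
1  0  1  2  0
0  2  3  0  3
3  1  2  0  0
2  1  2  1  0
k=5  2  1  3  2  2
0  1  0  0  1
1  0  1  2  0
0  2  3  0  3
3  2  2  0  0
2  1  2  1  0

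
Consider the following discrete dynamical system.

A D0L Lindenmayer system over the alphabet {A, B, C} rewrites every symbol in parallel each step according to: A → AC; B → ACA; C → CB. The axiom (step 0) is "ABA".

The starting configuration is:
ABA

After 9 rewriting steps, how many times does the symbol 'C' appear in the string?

1630

0) ABA
1) ACACAAC
2) ACCBACCBACACCB
3) ACCBCBACAACCBCBACAACCBACCBCBACA
4) ACCBCBACACBACAACCBACACCBCBACACBACAACCBACACCBCBACAACCBCBACACBACAACCBAC
5) ACCBCBACACBACAACCBACCBACAACCBACACCBCBACAACCBACCBCBACACBACA…ACACBACAACCBACACCBCBACACBACAACCBACCBACAACCBACACCBCBACAACCB  (len 152)
6) ACCBCBACACBACAACCBACCBACAACCBACACCBCBACAACCBCBACAACCBACACC…AACCBCBACAACCBACACCBCBACAACCBACCBCBACACBACAACCBACACCBCBACA  (len 335)
7) ACCBCBACACBACAACCBACCBACAACCBACACCBCBACAACCBCBACAACCBACACC…ACACBACAACCBACCBACAACCBACACCBCBACAACCBACCBCBACACBACAACCBAC  (len 739)
8) ACCBCBACACBACAACCBACCBACAACCBACACCBCBACAACCBCBACAACCBACACC…CCBACACCBCBACAACCBCBACACBACAACCBACCBACAACCBACACCBCBACAACCB  (len 1630)
9) ACCBCBACACBACAACCBACCBACAACCBACACCBCBACAACCBCBACAACCBACACC…AACCBCBACAACCBACACCBCBACAACCBACCBCBACACBACAACCBACACCBCBACA  (len 3595)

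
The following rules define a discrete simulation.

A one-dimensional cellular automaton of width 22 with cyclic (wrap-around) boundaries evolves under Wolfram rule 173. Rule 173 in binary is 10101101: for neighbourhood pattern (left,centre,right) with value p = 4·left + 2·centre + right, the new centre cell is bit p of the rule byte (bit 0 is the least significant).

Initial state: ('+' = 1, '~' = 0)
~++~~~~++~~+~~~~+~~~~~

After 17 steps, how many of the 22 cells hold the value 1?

step 0: ~++~~~~++~~+~~~~+~~~~~
step 1: ~+~~++~+~~~+~++~+~++++
step 2: ++~~+~++~+~+++~++++++~
step 3: +~~~+++~+++++~++++++~+
step 4: ~~+~++~+++++~++++++~++
step 5: ~~+++~+++++~++++++~++~
step 6: +~++~+++++~++++++~++~~
step 7: +++~+++++~++++++~++~~~
step 8: ++~+++++~++++++~++~~+~
step 9: +~+++++~++++++~++~~~++
step 10: ~+++++~++++++~++~~+~++
step 11: +++++~++++++~++~~~+++~
step 12: ++++~++++++~++~~+~++~+
step 13: +++~++++++~++~~~+++~++
step 14: ++~++++++~++~~+~++~+++
step 15: +~++++++~++~~~+++~++++
step 16: ~++++++~++~~+~++~+++++
step 17: ++++++~++~~~+++~+++++~

16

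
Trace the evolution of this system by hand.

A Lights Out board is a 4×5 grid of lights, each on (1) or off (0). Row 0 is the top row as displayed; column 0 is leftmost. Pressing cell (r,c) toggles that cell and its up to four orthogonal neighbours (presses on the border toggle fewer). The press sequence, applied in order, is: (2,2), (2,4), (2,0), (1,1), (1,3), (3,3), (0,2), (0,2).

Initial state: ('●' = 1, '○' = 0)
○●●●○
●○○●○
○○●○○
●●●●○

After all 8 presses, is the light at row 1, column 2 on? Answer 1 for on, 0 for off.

1

gen 0: ○●●●○
●○○●○
○○●○○
●●●●○
gen 1: ○●●●○
●○●●○
○●○●○
●●○●○
gen 2: ○●●●○
●○●●●
○●○○●
●●○●●
gen 3: ○●●●○
○○●●●
●○○○●
○●○●●
gen 4: ○○●●○
●●○●●
●●○○●
○●○●●
gen 5: ○○●○○
●●●○○
●●○●●
○●○●●
gen 6: ○○●○○
●●●○○
●●○○●
○●●○○
gen 7: ○●○●○
●●○○○
●●○○●
○●●○○
gen 8: ○○●○○
●●●○○
●●○○●
○●●○○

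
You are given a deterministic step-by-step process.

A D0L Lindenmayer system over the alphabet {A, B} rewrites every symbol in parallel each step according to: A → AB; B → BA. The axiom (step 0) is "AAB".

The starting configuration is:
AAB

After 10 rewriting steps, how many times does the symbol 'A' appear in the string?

[0] AAB
[1] ABABBA
[2] ABBAABBABAAB
[3] ABBABAABABBABAABBAABABBA
[4] ABBABAABBAABABBAABBABAABBAABABBABAABABBAABBABAAB
[5] ABBABAABBAABABBABAABABBAABBABAABABBABAABBAABABBABAABABBAABBABAABBAABABBAABBABAABABBABAABBAABABBA
[6] ABBABAABBAABABBABAABABBAABBABAABBAABABBAABBABAABABBABAABBA…BAABBABAABABBABAABBAABABBAABBABAABBAABABBABAABABBAABBABAAB  (len 192)
[7] ABBABAABBAABABBABAABABBAABBABAABBAABABBAABBABAABABBABAABBA…ABBAABABBABAABABBAABBABAABBAABABBAABBABAABABBABAABBAABABBA  (len 384)
[8] ABBABAABBAABABBABAABABBAABBABAABBAABABBAABBABAABABBABAABBA…BAABBABAABABBABAABBAABABBAABBABAABBAABABBABAABABBAABBABAAB  (len 768)
[9] ABBABAABBAABABBABAABABBAABBABAABBAABABBAABBABAABABBABAABBA…ABBAABABBABAABABBAABBABAABBAABABBAABBABAABABBABAABBAABABBA  (len 1536)
[10] ABBABAABBAABABBABAABABBAABBABAABBAABABBAABBABAABABBABAABBA…BAABBABAABABBABAABBAABABBAABBABAABBAABABBABAABABBAABBABAAB  (len 3072)

1536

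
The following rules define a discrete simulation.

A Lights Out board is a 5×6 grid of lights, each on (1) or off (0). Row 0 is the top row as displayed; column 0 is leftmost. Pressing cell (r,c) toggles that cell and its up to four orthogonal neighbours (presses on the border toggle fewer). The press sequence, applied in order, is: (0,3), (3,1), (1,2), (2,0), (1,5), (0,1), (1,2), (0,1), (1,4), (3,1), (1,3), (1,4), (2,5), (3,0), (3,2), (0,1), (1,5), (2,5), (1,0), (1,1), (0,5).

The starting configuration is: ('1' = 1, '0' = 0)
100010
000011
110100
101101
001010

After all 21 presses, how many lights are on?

k=0  100010
000011
110100
101101
001010
k=1  101100
000111
110100
101101
001010
k=2  101100
000111
100100
010101
011010
k=3  100100
011011
101100
010101
011010
k=4  100100
111011
011100
110101
011010
k=5  100101
111000
011101
110101
011010
k=6  011101
101000
011101
110101
011010
k=7  010101
110100
010101
110101
011010
k=8  101101
100100
010101
110101
011010
k=9  101111
100011
010111
110101
011010
k=10  101111
100011
000111
001101
001010
k=11  101011
101101
000011
001101
001010
k=12  101001
101010
000001
001101
001010
k=13  101001
101011
000010
001100
001010
k=14  101001
101011
100010
111100
101010
k=15  101001
101011
101010
100000
100010
k=16  010001
111011
101010
100000
100010
k=17  010000
111000
101011
100000
100010
k=18  010000
111001
101000
100001
100010
k=19  110000
001001
001000
100001
100010
k=20  100000
110001
011000
100001
100010
k=21  100011
110000
011000
100001
100010

11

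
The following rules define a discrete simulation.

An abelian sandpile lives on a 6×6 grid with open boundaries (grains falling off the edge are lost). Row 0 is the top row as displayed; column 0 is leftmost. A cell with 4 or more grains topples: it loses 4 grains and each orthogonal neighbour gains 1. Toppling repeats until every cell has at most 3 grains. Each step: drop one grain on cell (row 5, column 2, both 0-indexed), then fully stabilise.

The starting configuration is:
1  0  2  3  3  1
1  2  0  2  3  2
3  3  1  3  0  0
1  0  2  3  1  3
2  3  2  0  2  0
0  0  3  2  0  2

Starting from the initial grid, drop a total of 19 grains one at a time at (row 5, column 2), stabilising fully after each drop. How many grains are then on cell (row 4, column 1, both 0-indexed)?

k=0  1  0  2  3  3  1
1  2  0  2  3  2
3  3  1  3  0  0
1  0  2  3  1  3
2  3  2  0  2  0
0  0  3  2  0  2
k=1  1  0  2  3  3  1
1  2  0  2  3  2
3  3  1  3  0  0
1  0  2  3  1  3
2  3  3  0  2  0
0  1  0  3  0  2
k=2  1  0  2  3  3  1
1  2  0  2  3  2
3  3  1  3  0  0
1  0  2  3  1  3
2  3  3  0  2  0
0  1  1  3  0  2
k=3  1  0  2  3  3  1
1  2  0  2  3  2
3  3  1  3  0  0
1  0  2  3  1  3
2  3  3  0  2  0
0  1  2  3  0  2
k=4  1  0  2  3  3  1
1  2  0  2  3  2
3  3  1  3  0  0
1  0  2  3  1  3
2  3  3  0  2  0
0  1  3  3  0  2
k=5  1  0  2  3  3  1
1  2  0  2  3  2
3  3  1  3  0  0
1  1  3  3  1  3
3  0  1  2  2  0
0  3  2  0  1  2
k=6  1  0  2  3  3  1
1  2  0  2  3  2
3  3  1  3  0  0
1  1  3  3  1  3
3  0  1  2  2  0
0  3  3  0  1  2
k=7  1  0  2  3  3  1
1  2  0  2  3  2
3  3  1  3  0  0
1  1  3  3  1  3
3  1  2  2  2  0
1  0  1  1  1  2
k=8  1  0  2  3  3  1
1  2  0  2  3  2
3  3  1  3  0  0
1  1  3  3  1  3
3  1  2  2  2  0
1  0  2  1  1  2
k=9  1  0  2  3  3  1
1  2  0  2  3  2
3  3  1  3  0  0
1  1  3  3  1  3
3  1  2  2  2  0
1  0  3  1  1  2
k=10  1  0  2  3  3  1
1  2  0  2  3  2
3  3  1  3  0  0
1  1  3  3  1  3
3  1  3  2  2  0
1  1  0  2  1  2
k=11  1  0  2  3  3  1
1  2  0  2  3  2
3  3  1  3  0  0
1  1  3  3  1  3
3  1  3  2  2  0
1  1  1  2  1  2
k=12  1  0  2  3  3  1
1  2  0  2  3  2
3  3  1  3  0  0
1  1  3  3  1  3
3  1  3  2  2  0
1  1  2  2  1  2
k=13  1  0  2  3  3  1
1  2  0  2  3  2
3  3  1  3  0  0
1  1  3  3  1  3
3  1  3  2  2  0
1  1  3  2  1  2
k=14  1  0  2  3  3  1
1  2  0  3  3  2
3  3  3  0  1  0
1  2  1  2  2  3
3  2  2  1  3  0
1  2  2  0  2  2
k=15  1  0  2  3  3  1
1  2  0  3  3  2
3  3  3  0  1  0
1  2  1  2  2  3
3  2  2  1  3  0
1  2  3  0  2  2
k=16  1  0  2  3  3  1
1  2  0  3  3  2
3  3  3  0  1  0
1  2  1  2  2  3
3  2  3  1  3  0
1  3  0  1  2  2
k=17  1  0  2  3  3  1
1  2  0  3  3  2
3  3  3  0  1  0
1  2  1  2  2  3
3  2  3  1  3  0
1  3  1  1  2  2
k=18  1  0  2  3  3  1
1  2  0  3  3  2
3  3  3  0  1  0
1  2  1  2  2  3
3  2  3  1  3  0
1  3  2  1  2  2
k=19  1  0  2  3  3  1
1  2  0  3  3  2
3  3  3  0  1  0
1  2  1  2  2  3
3  2  3  1  3  0
1  3  3  1  2  2

2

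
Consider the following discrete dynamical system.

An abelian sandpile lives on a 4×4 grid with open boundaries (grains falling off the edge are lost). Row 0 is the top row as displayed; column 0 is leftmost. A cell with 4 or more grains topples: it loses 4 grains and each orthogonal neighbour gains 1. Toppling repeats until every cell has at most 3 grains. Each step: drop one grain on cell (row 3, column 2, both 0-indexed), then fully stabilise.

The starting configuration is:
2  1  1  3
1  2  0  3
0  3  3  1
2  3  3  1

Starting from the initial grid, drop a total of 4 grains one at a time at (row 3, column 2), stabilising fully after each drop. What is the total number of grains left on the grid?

k=0  2  1  1  3
1  2  0  3
0  3  3  1
2  3  3  1
k=1  2  1  1  3
1  3  1  3
1  1  1  2
3  1  2  2
k=2  2  1  1  3
1  3  1  3
1  1  1  2
3  1  3  2
k=3  2  1  1  3
1  3  1  3
1  1  2  2
3  2  0  3
k=4  2  1  1  3
1  3  1  3
1  1  2  2
3  2  1  3

30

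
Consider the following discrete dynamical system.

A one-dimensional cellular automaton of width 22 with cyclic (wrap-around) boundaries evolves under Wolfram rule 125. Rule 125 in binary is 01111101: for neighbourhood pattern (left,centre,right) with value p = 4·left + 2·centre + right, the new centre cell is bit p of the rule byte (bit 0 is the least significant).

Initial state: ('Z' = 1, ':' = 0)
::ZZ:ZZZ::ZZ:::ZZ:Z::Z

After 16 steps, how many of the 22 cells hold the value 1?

15

step 0: ::ZZ:ZZZ::ZZ:::ZZ:Z::Z
step 1: Z:ZZZZ:ZZ:ZZZZ:ZZZZZ:Z
step 2: ZZZ::ZZZZZZ::ZZZ:::ZZZ
step 3: ::ZZ:Z::::ZZ:Z:ZZZ:Z::
step 4: Z:ZZZZZZZ:ZZZZZZ:ZZZZZ
step 5: ZZZ:::::ZZZ::::ZZZ::::
step 6: Z:ZZZZZ:Z:ZZZZ:Z:ZZZZ:
step 7: ZZZ:::ZZZZZ::ZZZZZ::ZZ
step 8: ::ZZZ:Z:::ZZ:Z:::ZZ:Z:
step 9: Z:Z:ZZZZZ:ZZZZZZ:ZZZZZ
step 10: ZZZZZ:::ZZZ::::ZZZ::::
step 11: Z:::ZZZ:Z:ZZZZ:Z:ZZZZ:
step 12: ZZZ:Z:ZZZZZ::ZZZZZ::ZZ
step 13: ::ZZZZZ:::ZZ:Z:::ZZ:Z:
step 14: Z:Z:::ZZZ:ZZZZZZ:ZZZZZ
step 15: ZZZZZ:Z:ZZZ::::ZZZ::::
step 16: Z:::ZZZZZ:ZZZZ:Z:ZZZZ:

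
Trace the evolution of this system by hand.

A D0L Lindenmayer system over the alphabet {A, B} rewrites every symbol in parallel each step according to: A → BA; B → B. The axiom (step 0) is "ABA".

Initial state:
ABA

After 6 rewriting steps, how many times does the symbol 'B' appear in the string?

13

[0] ABA
[1] BABBA
[2] BBABBBA
[3] BBBABBBBA
[4] BBBBABBBBBA
[5] BBBBBABBBBBBA
[6] BBBBBBABBBBBBBA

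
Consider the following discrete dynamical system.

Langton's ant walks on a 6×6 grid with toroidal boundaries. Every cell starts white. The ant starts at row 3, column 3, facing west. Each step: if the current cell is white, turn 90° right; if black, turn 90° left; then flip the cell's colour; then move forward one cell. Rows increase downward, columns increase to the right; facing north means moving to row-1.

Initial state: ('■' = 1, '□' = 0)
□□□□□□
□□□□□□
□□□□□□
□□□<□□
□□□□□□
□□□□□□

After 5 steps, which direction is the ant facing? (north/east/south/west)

south

0) □□□□□□
□□□□□□
□□□□□□
□□□<□□
□□□□□□
□□□□□□
1) □□□□□□
□□□□□□
□□□^□□
□□□■□□
□□□□□□
□□□□□□
2) □□□□□□
□□□□□□
□□□■>□
□□□■□□
□□□□□□
□□□□□□
3) □□□□□□
□□□□□□
□□□■■□
□□□■v□
□□□□□□
□□□□□□
4) □□□□□□
□□□□□□
□□□■■□
□□□<■□
□□□□□□
□□□□□□
5) □□□□□□
□□□□□□
□□□■■□
□□□□■□
□□□v□□
□□□□□□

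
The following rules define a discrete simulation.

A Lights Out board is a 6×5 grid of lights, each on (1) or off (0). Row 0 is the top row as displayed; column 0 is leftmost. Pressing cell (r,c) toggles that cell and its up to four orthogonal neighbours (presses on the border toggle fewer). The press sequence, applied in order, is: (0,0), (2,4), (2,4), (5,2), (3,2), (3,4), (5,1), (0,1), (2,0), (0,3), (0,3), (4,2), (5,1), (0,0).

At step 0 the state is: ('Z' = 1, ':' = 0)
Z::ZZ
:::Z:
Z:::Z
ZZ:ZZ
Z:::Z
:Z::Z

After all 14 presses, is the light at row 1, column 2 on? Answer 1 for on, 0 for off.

0

t=0: Z::ZZ
:::Z:
Z:::Z
ZZ:ZZ
Z:::Z
:Z::Z
t=1: :Z:ZZ
Z::Z:
Z:::Z
ZZ:ZZ
Z:::Z
:Z::Z
t=2: :Z:ZZ
Z::ZZ
Z::Z:
ZZ:Z:
Z:::Z
:Z::Z
t=3: :Z:ZZ
Z::Z:
Z:::Z
ZZ:ZZ
Z:::Z
:Z::Z
t=4: :Z:ZZ
Z::Z:
Z:::Z
ZZ:ZZ
Z:Z:Z
::ZZZ
t=5: :Z:ZZ
Z::Z:
Z:Z:Z
Z:Z:Z
Z:::Z
::ZZZ
t=6: :Z:ZZ
Z::Z:
Z:Z::
Z:ZZ:
Z::::
::ZZZ
t=7: :Z:ZZ
Z::Z:
Z:Z::
Z:ZZ:
ZZ:::
ZZ:ZZ
t=8: Z:ZZZ
ZZ:Z:
Z:Z::
Z:ZZ:
ZZ:::
ZZ:ZZ
t=9: Z:ZZZ
:Z:Z:
:ZZ::
::ZZ:
ZZ:::
ZZ:ZZ
t=10: Z::::
:Z:::
:ZZ::
::ZZ:
ZZ:::
ZZ:ZZ
t=11: Z:ZZZ
:Z:Z:
:ZZ::
::ZZ:
ZZ:::
ZZ:ZZ
t=12: Z:ZZZ
:Z:Z:
:ZZ::
:::Z:
Z:ZZ:
ZZZZZ
t=13: Z:ZZZ
:Z:Z:
:ZZ::
:::Z:
ZZZZ:
:::ZZ
t=14: :ZZZZ
ZZ:Z:
:ZZ::
:::Z:
ZZZZ:
:::ZZ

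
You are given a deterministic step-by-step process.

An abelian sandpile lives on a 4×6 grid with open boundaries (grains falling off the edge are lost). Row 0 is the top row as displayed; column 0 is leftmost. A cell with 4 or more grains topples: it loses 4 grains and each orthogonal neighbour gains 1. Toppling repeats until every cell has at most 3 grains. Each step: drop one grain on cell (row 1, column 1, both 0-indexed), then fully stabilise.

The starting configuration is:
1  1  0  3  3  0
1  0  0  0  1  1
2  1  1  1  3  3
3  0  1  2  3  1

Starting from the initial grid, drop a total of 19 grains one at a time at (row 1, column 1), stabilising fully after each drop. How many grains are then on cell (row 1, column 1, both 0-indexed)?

3

gen 0: 1  1  0  3  3  0
1  0  0  0  1  1
2  1  1  1  3  3
3  0  1  2  3  1
gen 1: 1  1  0  3  3  0
1  1  0  0  1  1
2  1  1  1  3  3
3  0  1  2  3  1
gen 2: 1  1  0  3  3  0
1  2  0  0  1  1
2  1  1  1  3  3
3  0  1  2  3  1
gen 3: 1  1  0  3  3  0
1  3  0  0  1  1
2  1  1  1  3  3
3  0  1  2  3  1
gen 4: 1  2  0  3  3  0
2  0  1  0  1  1
2  2  1  1  3  3
3  0  1  2  3  1
gen 5: 1  2  0  3  3  0
2  1  1  0  1  1
2  2  1  1  3  3
3  0  1  2  3  1
gen 6: 1  2  0  3  3  0
2  2  1  0  1  1
2  2  1  1  3  3
3  0  1  2  3  1
gen 7: 1  2  0  3  3  0
2  3  1  0  1  1
2  2  1  1  3  3
3  0  1  2  3  1
gen 8: 1  3  0  3  3  0
3  0  2  0  1  1
2  3  1  1  3  3
3  0  1  2  3  1
gen 9: 1  3  0  3  3  0
3  1  2  0  1  1
2  3  1  1  3  3
3  0  1  2  3  1
gen 10: 1  3  0  3  3  0
3  2  2  0  1  1
2  3  1  1  3  3
3  0  1  2  3  1
gen 11: 1  3  0  3  3  0
3  3  2  0  1  1
2  3  1  1  3  3
3  0  1  2  3  1
gen 12: 3  0  1  3  3  0
1  3  3  0  1  1
1  1  2  1  3  3
0  2  1  2  3  1
gen 13: 3  1  2  3  3  0
2  1  0  1  1  1
1  2  3  1  3  3
0  2  1  2  3  1
gen 14: 3  1  2  3  3  0
2  2  0  1  1  1
1  2  3  1  3  3
0  2  1  2  3  1
gen 15: 3  1  2  3  3  0
2  3  0  1  1  1
1  2  3  1  3  3
0  2  1  2  3  1
gen 16: 3  2  2  3  3  0
3  0  1  1  1  1
1  3  3  1  3  3
0  2  1  2  3  1
gen 17: 3  2  2  3  3  0
3  1  1  1  1  1
1  3  3  1  3  3
0  2  1  2  3  1
gen 18: 3  2  2  3  3  0
3  2  1  1  1  1
1  3  3  1  3  3
0  2  1  2  3  1
gen 19: 3  2  2  3  3  0
3  3  1  1  1  1
1  3  3  1  3  3
0  2  1  2  3  1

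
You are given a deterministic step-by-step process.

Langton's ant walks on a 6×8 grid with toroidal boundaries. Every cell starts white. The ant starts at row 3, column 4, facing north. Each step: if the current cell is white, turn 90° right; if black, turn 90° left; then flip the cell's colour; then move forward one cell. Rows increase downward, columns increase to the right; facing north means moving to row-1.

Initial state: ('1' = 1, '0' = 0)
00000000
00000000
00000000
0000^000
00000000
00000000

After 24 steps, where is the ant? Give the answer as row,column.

5,2

step 0: 00000000
00000000
00000000
0000^000
00000000
00000000
step 1: 00000000
00000000
00000000
00001>00
00000000
00000000
step 2: 00000000
00000000
00000000
00001100
00000v00
00000000
step 3: 00000000
00000000
00000000
00001100
0000<100
00000000
step 4: 00000000
00000000
00000000
0000^100
00001100
00000000
step 5: 00000000
00000000
00000000
000<0100
00001100
00000000
step 6: 00000000
00000000
000^0000
00010100
00001100
00000000
step 7: 00000000
00000000
0001>000
00010100
00001100
00000000
step 8: 00000000
00000000
00011000
0001v100
00001100
00000000
step 9: 00000000
00000000
00011000
000<1100
00001100
00000000
step 10: 00000000
00000000
00011000
00001100
000v1100
00000000
step 11: 00000000
00000000
00011000
00001100
00<11100
00000000
step 12: 00000000
00000000
00011000
00^01100
00111100
00000000
step 13: 00000000
00000000
00011000
001>1100
00111100
00000000
step 14: 00000000
00000000
00011000
00111100
001v1100
00000000
step 15: 00000000
00000000
00011000
00111100
0010>100
00000000
step 16: 00000000
00000000
00011000
0011^100
00100100
00000000
step 17: 00000000
00000000
00011000
001<0100
00100100
00000000
step 18: 00000000
00000000
00011000
00100100
001v0100
00000000
step 19: 00000000
00000000
00011000
00100100
00<10100
00000000
step 20: 00000000
00000000
00011000
00100100
00010100
00v00000
step 21: 00000000
00000000
00011000
00100100
00010100
0<100000
step 22: 00000000
00000000
00011000
00100100
0^010100
01100000
step 23: 00000000
00000000
00011000
00100100
01>10100
01100000
step 24: 00000000
00000000
00011000
00100100
01110100
01v00000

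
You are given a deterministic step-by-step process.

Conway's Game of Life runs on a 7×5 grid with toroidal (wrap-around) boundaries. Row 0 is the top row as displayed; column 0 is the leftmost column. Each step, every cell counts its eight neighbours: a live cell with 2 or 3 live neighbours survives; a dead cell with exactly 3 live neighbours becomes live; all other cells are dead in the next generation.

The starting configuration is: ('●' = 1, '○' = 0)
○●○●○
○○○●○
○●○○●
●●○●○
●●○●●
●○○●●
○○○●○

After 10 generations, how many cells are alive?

t=0: ○●○●○
○○○●○
○●○○●
●●○●○
●●○●●
●○○●●
○○○●○
t=1: ○○○●●
●○○●●
○●○●●
○○○●○
○○○○○
○●○○○
●○○●○
t=2: ○○●○○
○○○○○
○○○○○
○○●●●
○○○○○
○○○○○
●○●●○
t=3: ○●●●○
○○○○○
○○○●○
○○○●○
○○○●○
○○○○○
○●●●○
t=4: ○●○●○
○○○●○
○○○○○
○○●●●
○○○○○
○○○●○
○●○●○
t=5: ○○○●●
○○●○○
○○●○●
○○○●○
○○●○●
○○●○○
○○○●●
t=6: ○○●○●
○○●○●
○○●○○
○○●○●
○○●○○
○○●○●
○○●○●
t=7: ●●●○●
○●●○○
○●●○○
○●●○○
○●●○○
○●●○○
●●●○●
t=8: ○○○○●
○○○○○
●○○●○
●○○●○
●○○●○
○○○○○
○○○○●
t=9: ○○○○○
○○○○●
○○○○○
●●●●○
○○○○○
○○○○●
○○○○○
t=10: ○○○○○
○○○○○
●●●●●
○●●○○
●●●●●
○○○○○
○○○○○

12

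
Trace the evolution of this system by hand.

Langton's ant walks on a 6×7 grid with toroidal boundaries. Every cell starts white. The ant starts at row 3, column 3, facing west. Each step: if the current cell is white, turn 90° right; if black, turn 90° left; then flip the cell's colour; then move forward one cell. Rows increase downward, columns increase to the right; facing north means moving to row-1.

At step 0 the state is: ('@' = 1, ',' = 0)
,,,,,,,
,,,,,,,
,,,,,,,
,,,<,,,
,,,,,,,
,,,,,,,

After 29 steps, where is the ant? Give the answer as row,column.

step 0: ,,,,,,,
,,,,,,,
,,,,,,,
,,,<,,,
,,,,,,,
,,,,,,,
step 1: ,,,,,,,
,,,,,,,
,,,^,,,
,,,@,,,
,,,,,,,
,,,,,,,
step 2: ,,,,,,,
,,,,,,,
,,,@>,,
,,,@,,,
,,,,,,,
,,,,,,,
step 3: ,,,,,,,
,,,,,,,
,,,@@,,
,,,@v,,
,,,,,,,
,,,,,,,
step 4: ,,,,,,,
,,,,,,,
,,,@@,,
,,,<@,,
,,,,,,,
,,,,,,,
step 5: ,,,,,,,
,,,,,,,
,,,@@,,
,,,,@,,
,,,v,,,
,,,,,,,
step 6: ,,,,,,,
,,,,,,,
,,,@@,,
,,,,@,,
,,<@,,,
,,,,,,,
step 7: ,,,,,,,
,,,,,,,
,,,@@,,
,,^,@,,
,,@@,,,
,,,,,,,
step 8: ,,,,,,,
,,,,,,,
,,,@@,,
,,@>@,,
,,@@,,,
,,,,,,,
step 9: ,,,,,,,
,,,,,,,
,,,@@,,
,,@@@,,
,,@v,,,
,,,,,,,
step 10: ,,,,,,,
,,,,,,,
,,,@@,,
,,@@@,,
,,@,>,,
,,,,,,,
step 11: ,,,,,,,
,,,,,,,
,,,@@,,
,,@@@,,
,,@,@,,
,,,,v,,
step 12: ,,,,,,,
,,,,,,,
,,,@@,,
,,@@@,,
,,@,@,,
,,,<@,,
step 13: ,,,,,,,
,,,,,,,
,,,@@,,
,,@@@,,
,,@^@,,
,,,@@,,
step 14: ,,,,,,,
,,,,,,,
,,,@@,,
,,@@@,,
,,@@>,,
,,,@@,,
step 15: ,,,,,,,
,,,,,,,
,,,@@,,
,,@@^,,
,,@@,,,
,,,@@,,
step 16: ,,,,,,,
,,,,,,,
,,,@@,,
,,@<,,,
,,@@,,,
,,,@@,,
step 17: ,,,,,,,
,,,,,,,
,,,@@,,
,,@,,,,
,,@v,,,
,,,@@,,
step 18: ,,,,,,,
,,,,,,,
,,,@@,,
,,@,,,,
,,@,>,,
,,,@@,,
step 19: ,,,,,,,
,,,,,,,
,,,@@,,
,,@,,,,
,,@,@,,
,,,@v,,
step 20: ,,,,,,,
,,,,,,,
,,,@@,,
,,@,,,,
,,@,@,,
,,,@,>,
step 21: ,,,,,v,
,,,,,,,
,,,@@,,
,,@,,,,
,,@,@,,
,,,@,@,
step 22: ,,,,<@,
,,,,,,,
,,,@@,,
,,@,,,,
,,@,@,,
,,,@,@,
step 23: ,,,,@@,
,,,,,,,
,,,@@,,
,,@,,,,
,,@,@,,
,,,@^@,
step 24: ,,,,@@,
,,,,,,,
,,,@@,,
,,@,,,,
,,@,@,,
,,,@@>,
step 25: ,,,,@@,
,,,,,,,
,,,@@,,
,,@,,,,
,,@,@^,
,,,@@,,
step 26: ,,,,@@,
,,,,,,,
,,,@@,,
,,@,,,,
,,@,@@>
,,,@@,,
step 27: ,,,,@@,
,,,,,,,
,,,@@,,
,,@,,,,
,,@,@@@
,,,@@,v
step 28: ,,,,@@,
,,,,,,,
,,,@@,,
,,@,,,,
,,@,@@@
,,,@@<@
step 29: ,,,,@@,
,,,,,,,
,,,@@,,
,,@,,,,
,,@,@^@
,,,@@@@

4,5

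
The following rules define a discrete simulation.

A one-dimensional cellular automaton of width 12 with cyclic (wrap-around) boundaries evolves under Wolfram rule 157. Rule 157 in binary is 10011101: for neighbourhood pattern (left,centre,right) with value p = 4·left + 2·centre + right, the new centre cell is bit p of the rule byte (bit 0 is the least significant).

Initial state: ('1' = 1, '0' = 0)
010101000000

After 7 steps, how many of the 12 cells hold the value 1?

6

0) 010101000000
1) 010101111111
2) 010101111110
3) 010101111101
4) 010101111001
5) 010101110101
6) 010101100101
7) 010101010101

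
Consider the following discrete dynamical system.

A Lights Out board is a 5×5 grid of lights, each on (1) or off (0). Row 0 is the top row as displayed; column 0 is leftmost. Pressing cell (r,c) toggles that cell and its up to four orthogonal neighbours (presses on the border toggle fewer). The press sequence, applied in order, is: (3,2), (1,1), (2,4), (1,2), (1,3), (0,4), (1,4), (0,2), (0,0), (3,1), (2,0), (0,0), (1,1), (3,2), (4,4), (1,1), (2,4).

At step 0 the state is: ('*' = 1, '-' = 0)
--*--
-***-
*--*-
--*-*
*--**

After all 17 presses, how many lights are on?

11

gen 0: --*--
-***-
*--*-
--*-*
*--**
gen 1: --*--
-***-
*-**-
-*-**
*-***
gen 2: -**--
*--*-
****-
-*-**
*-***
gen 3: -**--
*--**
***-*
-*-*-
*-***
gen 4: -*---
***-*
**--*
-*-*-
*-***
gen 5: -*-*-
**-*-
**-**
-*-*-
*-***
gen 6: -*--*
**-**
**-**
-*-*-
*-***
gen 7: -*---
**---
**-*-
-*-*-
*-***
gen 8: --**-
***--
**-*-
-*-*-
*-***
gen 9: ****-
-**--
**-*-
-*-*-
*-***
gen 10: ****-
-**--
*--*-
*-**-
*****
gen 11: ****-
***--
-*-*-
--**-
*****
gen 12: --**-
-**--
-*-*-
--**-
*****
gen 13: -***-
*----
---*-
--**-
*****
gen 14: -***-
*----
--**-
-*---
**-**
gen 15: -***-
*----
--**-
-*--*
**---
gen 16: --**-
-**--
-***-
-*--*
**---
gen 17: --**-
-**-*
-**-*
-*---
**---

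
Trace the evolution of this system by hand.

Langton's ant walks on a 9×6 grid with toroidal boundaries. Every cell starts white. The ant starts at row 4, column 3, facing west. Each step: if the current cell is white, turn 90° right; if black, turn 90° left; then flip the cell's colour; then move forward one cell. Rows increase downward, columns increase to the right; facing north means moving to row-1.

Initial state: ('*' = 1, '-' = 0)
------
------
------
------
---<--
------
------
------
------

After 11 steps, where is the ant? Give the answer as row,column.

step 0: ------
------
------
------
---<--
------
------
------
------
step 1: ------
------
------
---^--
---*--
------
------
------
------
step 2: ------
------
------
---*>-
---*--
------
------
------
------
step 3: ------
------
------
---**-
---*v-
------
------
------
------
step 4: ------
------
------
---**-
---<*-
------
------
------
------
step 5: ------
------
------
---**-
----*-
---v--
------
------
------
step 6: ------
------
------
---**-
----*-
--<*--
------
------
------
step 7: ------
------
------
---**-
--^-*-
--**--
------
------
------
step 8: ------
------
------
---**-
--*>*-
--**--
------
------
------
step 9: ------
------
------
---**-
--***-
--*v--
------
------
------
step 10: ------
------
------
---**-
--***-
--*->-
------
------
------
step 11: ------
------
------
---**-
--***-
--*-*-
----v-
------
------

6,4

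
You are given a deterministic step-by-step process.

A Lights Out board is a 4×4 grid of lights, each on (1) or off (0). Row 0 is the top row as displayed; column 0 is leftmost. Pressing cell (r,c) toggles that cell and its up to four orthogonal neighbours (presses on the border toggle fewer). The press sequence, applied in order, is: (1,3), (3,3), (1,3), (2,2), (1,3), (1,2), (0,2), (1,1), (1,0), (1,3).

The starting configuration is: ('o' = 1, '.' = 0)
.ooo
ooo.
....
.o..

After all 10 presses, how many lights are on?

step 0: .ooo
ooo.
....
.o..
step 1: .oo.
oo.o
...o
.o..
step 2: .oo.
oo.o
....
.ooo
step 3: .ooo
ooo.
...o
.ooo
step 4: .ooo
oo..
.oo.
.o.o
step 5: .oo.
oooo
.ooo
.o.o
step 6: .o..
o...
.o.o
.o.o
step 7: ..oo
o.o.
.o.o
.o.o
step 8: .ooo
.o..
...o
.o.o
step 9: oooo
o...
o..o
.o.o
step 10: ooo.
o.oo
o...
.o.o

9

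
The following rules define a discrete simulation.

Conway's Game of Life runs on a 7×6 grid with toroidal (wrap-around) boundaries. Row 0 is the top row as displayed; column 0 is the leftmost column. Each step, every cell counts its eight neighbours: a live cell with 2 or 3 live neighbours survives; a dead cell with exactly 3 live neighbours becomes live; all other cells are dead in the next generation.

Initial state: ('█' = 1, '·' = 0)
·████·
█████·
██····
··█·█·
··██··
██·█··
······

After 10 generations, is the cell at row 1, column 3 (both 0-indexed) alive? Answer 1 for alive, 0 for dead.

1

[0] ·████·
█████·
██····
··█·█·
··██··
██·█··
······
[1] █···██
····█·
█···█·
··█···
····█·
·█·█··
█···█·
[2] █··██·
█··██·
···█·█
···█·█
··██··
···███
██·██·
[3] █·····
█·█···
█·██·█
···█··
··█··█
██···█
██····
[4] █····█
█·██··
█·████
██·█·█
·██·██
··█··█
······
[5] ██···█
··█···
······
······
······
██████
█····█
[6] ·█···█
██····
······
······
██████
·████·
···█··
[7] ·██···
██····
······
██████
█····█
······
██·█··
[8] ······
███···
···██·
·████·
··██··
·█···█
██····
[9] ··█···
·███··
█···██
·█····
█·····
·█····
██····
[10] █··█··
██████
█··███
·█····
██····
·█····
███···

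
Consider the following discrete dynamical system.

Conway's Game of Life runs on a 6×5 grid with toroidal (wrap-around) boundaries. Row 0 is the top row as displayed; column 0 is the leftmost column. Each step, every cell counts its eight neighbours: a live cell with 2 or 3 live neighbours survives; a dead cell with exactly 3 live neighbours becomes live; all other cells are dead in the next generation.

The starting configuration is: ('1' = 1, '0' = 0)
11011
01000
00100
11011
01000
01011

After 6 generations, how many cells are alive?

6

k=0  11011
01000
00100
11011
01000
01011
k=1  01010
01011
00111
11011
01000
01010
k=2  01010
01000
00000
01000
01010
11000
k=3  01000
00100
00000
00100
01000
11001
k=4  01100
00000
00000
00000
01100
01100
k=5  01100
00000
00000
00000
01100
10010
k=6  01100
00000
00000
00000
01100
10010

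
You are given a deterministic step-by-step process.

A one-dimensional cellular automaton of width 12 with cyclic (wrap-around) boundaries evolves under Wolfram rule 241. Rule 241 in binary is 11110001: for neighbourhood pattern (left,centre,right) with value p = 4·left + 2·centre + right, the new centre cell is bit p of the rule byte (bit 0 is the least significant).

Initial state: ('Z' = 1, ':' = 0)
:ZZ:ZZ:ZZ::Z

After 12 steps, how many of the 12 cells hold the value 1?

7

gen 0: :ZZ:ZZ:ZZ::Z
gen 1: Z:ZZ:ZZ:ZZ::
gen 2: :Z:ZZ:ZZ:ZZ:
gen 3: ::Z:ZZ:ZZ:ZZ
gen 4: Z::Z:ZZ:ZZ:Z
gen 5: ZZ::Z:ZZ:ZZ:
gen 6: :ZZ::Z:ZZ:ZZ
gen 7: Z:ZZ::Z:ZZ:Z
gen 8: ZZ:ZZ::Z:ZZ:
gen 9: :ZZ:ZZ::Z:ZZ
gen 10: Z:ZZ:ZZ::Z:Z
gen 11: ZZ:ZZ:ZZ::Z:
gen 12: :ZZ:ZZ:ZZ::Z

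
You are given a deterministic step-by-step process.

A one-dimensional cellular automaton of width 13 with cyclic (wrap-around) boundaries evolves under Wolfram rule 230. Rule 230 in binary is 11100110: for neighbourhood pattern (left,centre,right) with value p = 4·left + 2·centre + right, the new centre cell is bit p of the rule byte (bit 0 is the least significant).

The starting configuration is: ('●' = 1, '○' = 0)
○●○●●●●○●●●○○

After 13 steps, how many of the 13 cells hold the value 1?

11

t=0: ○●○●●●●○●●●○○
t=1: ●●●○●●●●○●●○○
t=2: ○●●●○●●●●○●○●
t=3: ●○●●●○●●●●●●●
t=4: ●●○●●●○●●●●●●
t=5: ●●●○●●●○●●●●●
t=6: ●●●●○●●●○●●●●
t=7: ●●●●●○●●●○●●●
t=8: ●●●●●●○●●●○●●
t=9: ●●●●●●●○●●●○●
t=10: ●●●●●●●●○●●●○
t=11: ○●●●●●●●●○●●●
t=12: ●○●●●●●●●●○●●
t=13: ●●○●●●●●●●●○●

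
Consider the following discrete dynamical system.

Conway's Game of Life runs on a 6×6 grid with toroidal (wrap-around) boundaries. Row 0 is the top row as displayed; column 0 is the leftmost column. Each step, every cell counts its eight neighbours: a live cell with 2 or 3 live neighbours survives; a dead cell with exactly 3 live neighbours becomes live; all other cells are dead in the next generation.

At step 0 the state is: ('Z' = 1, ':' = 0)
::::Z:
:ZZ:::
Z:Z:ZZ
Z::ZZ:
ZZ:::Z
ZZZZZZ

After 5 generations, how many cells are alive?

t=0: ::::Z:
:ZZ:::
Z:Z:ZZ
Z::ZZ:
ZZ:::Z
ZZZZZZ
t=1: ::::Z:
ZZZ:Z:
Z:Z:Z:
::ZZ::
::::::
::ZZ::
t=2: ::::ZZ
Z:Z:Z:
Z:::Z:
:ZZZ::
::::::
:::Z::
t=3: ::::ZZ
ZZ::Z:
Z:::Z:
:ZZZ::
:::Z::
::::Z:
t=4: Z::ZZ:
ZZ:ZZ:
Z:::Z:
:ZZZZ:
:::ZZ:
:::ZZZ
t=5: ZZ::::
ZZZ:::
Z:::::
:ZZ:::
::::::
::Z:::

9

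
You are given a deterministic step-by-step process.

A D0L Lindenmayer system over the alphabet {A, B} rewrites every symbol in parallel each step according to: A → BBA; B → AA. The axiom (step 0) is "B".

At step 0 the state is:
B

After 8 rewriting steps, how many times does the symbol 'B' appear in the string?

724

k=0  B
k=1  AA
k=2  BBABBA
k=3  AAAABBAAAAABBA
k=4  BBABBABBABBAAAAABBABBABBABBABBAAAAABBA
k=5  AAAABBAAAAABBAAAAABBAAAAABBABBABBABBABBAAAAABBAAAAABBAAAAABBAAAAABBAAAAABBABBABBABBABBAAAAABBA
k=6  BBABBABBABBAAAAABBABBABBABBABBAAAAABBABBABBABBABBAAAAABBAB…ABBAAAAABBAAAAABBAAAAABBAAAAABBAAAAABBABBABBABBABBAAAAABBA  (len 246)
k=7  AAAABBAAAAABBAAAAABBAAAAABBABBABBABBABBAAAAABBAAAAABBAAAAA…ABBAAAAABBAAAAABBAAAAABBAAAAABBAAAAABBABBABBABBABBAAAAABBA  (len 622)
k=8  BBABBABBABBAAAAABBABBABBABBABBAAAAABBABBABBABBABBAAAAABBAB…ABBAAAAABBAAAAABBAAAAABBAAAAABBAAAAABBABBABBABBABBAAAAABBA  (len 1606)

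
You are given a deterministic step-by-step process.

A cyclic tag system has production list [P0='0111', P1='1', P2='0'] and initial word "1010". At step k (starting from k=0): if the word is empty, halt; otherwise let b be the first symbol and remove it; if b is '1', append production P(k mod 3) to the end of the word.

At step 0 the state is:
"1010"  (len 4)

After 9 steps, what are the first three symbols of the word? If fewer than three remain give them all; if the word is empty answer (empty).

0) "1010"  (len 4)
1) "0100111"  (len 7)
2) "100111"  (len 6)
3) "001110"  (len 6)
4) "01110"  (len 5)
5) "1110"  (len 4)
6) "1100"  (len 4)
7) "1000111"  (len 7)
8) "0001111"  (len 7)
9) "001111"  (len 6)

001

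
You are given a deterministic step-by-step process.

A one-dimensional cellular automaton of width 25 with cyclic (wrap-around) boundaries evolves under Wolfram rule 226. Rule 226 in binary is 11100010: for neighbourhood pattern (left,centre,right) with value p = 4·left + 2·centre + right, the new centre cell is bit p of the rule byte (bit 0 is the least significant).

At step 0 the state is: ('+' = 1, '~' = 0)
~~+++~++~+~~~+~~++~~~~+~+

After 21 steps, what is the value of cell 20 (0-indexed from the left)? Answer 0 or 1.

k=0  ~~+++~++~+~~~+~~++~~~~+~+
k=1  ~+~+++~++~~~+~~+~+~~~+~+~
k=2  +~+~+++~+~~+~~+~+~~~+~+~~
k=3  ~+~+~+++~~+~~+~+~~~+~+~~+
k=4  +~+~+~++~+~~+~+~~~+~+~~+~
k=5  ~+~+~+~++~~+~+~~~+~+~~+~+
k=6  +~+~+~+~+~+~+~~~+~+~~+~+~
k=7  ~+~+~+~+~+~+~~~+~+~~+~+~+
k=8  +~+~+~+~+~+~~~+~+~~+~+~+~
k=9  ~+~+~+~+~+~~~+~+~~+~+~+~+
k=10  +~+~+~+~+~~~+~+~~+~+~+~+~
k=11  ~+~+~+~+~~~+~+~~+~+~+~+~+
k=12  +~+~+~+~~~+~+~~+~+~+~+~+~
k=13  ~+~+~+~~~+~+~~+~+~+~+~+~+
k=14  +~+~+~~~+~+~~+~+~+~+~+~+~
k=15  ~+~+~~~+~+~~+~+~+~+~+~+~+
k=16  +~+~~~+~+~~+~+~+~+~+~+~+~
k=17  ~+~~~+~+~~+~+~+~+~+~+~+~+
k=18  +~~~+~+~~+~+~+~+~+~+~+~+~
k=19  ~~~+~+~~+~+~+~+~+~+~+~+~+
k=20  ~~+~+~~+~+~+~+~+~+~+~+~+~
k=21  ~+~+~~+~+~+~+~+~+~+~+~+~~

1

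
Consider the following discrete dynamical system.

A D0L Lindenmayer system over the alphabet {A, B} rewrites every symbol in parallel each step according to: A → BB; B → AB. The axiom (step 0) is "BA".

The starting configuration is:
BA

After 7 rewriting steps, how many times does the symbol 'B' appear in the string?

171

[0] BA
[1] ABBB
[2] BBABABAB
[3] ABABBBABBBABBBAB
[4] BBABBBABABABBBABABABBBABABABBBAB
[5] ABABBBABABABBBABBBABBBABABABBBABBBABBBABABABBBABBBABBBABABABBBAB
[6] BBABBBABABABBBABBBABBBABABABBBABABABBBABABABBBABBBABBBABAB…ABABABBBABBBABBBABABABBBABABABBBABABABBBABBBABBBABABABBBAB  (len 128)
[7] ABABBBABABABBBABBBABBBABABABBBABABABBBABABABBBABBBABBBABAB…ABABABBBABBBABBBABABABBBABABABBBABABABBBABBBABBBABABABBBAB  (len 256)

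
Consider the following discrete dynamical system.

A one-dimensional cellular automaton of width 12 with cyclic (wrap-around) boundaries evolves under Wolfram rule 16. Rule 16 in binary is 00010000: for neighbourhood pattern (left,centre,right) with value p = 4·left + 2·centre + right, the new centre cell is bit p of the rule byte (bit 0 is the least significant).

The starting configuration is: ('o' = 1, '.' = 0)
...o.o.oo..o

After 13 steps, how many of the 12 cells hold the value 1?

2

[0] ...o.o.oo..o
[1] o........o..
[2] .o........o.
[3] ..o........o
[4] o..o........
[5] .o..o.......
[6] ..o..o......
[7] ...o..o.....
[8] ....o..o....
[9] .....o..o...
[10] ......o..o..
[11] .......o..o.
[12] ........o..o
[13] o........o..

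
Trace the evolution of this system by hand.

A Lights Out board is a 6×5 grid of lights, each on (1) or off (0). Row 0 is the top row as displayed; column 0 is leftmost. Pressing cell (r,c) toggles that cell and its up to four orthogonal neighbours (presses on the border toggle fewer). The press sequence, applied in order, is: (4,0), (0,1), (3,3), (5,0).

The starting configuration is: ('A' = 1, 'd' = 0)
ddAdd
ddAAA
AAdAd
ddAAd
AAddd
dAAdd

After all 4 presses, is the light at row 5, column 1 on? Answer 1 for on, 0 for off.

gen 0: ddAdd
ddAAA
AAdAd
ddAAd
AAddd
dAAdd
gen 1: ddAdd
ddAAA
AAdAd
AdAAd
ddddd
AAAdd
gen 2: AAddd
dAAAA
AAdAd
AdAAd
ddddd
AAAdd
gen 3: AAddd
dAAAA
AAddd
AdddA
dddAd
AAAdd
gen 4: AAddd
dAAAA
AAddd
AdddA
AddAd
ddAdd

0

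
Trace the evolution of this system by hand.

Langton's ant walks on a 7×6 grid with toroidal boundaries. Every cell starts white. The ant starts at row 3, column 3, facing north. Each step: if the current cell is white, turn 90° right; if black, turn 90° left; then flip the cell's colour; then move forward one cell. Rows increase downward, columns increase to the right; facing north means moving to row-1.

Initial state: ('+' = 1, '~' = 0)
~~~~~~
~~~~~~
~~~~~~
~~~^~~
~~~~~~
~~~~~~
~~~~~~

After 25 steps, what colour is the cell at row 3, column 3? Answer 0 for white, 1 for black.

gen 0: ~~~~~~
~~~~~~
~~~~~~
~~~^~~
~~~~~~
~~~~~~
~~~~~~
gen 1: ~~~~~~
~~~~~~
~~~~~~
~~~+>~
~~~~~~
~~~~~~
~~~~~~
gen 2: ~~~~~~
~~~~~~
~~~~~~
~~~++~
~~~~v~
~~~~~~
~~~~~~
gen 3: ~~~~~~
~~~~~~
~~~~~~
~~~++~
~~~<+~
~~~~~~
~~~~~~
gen 4: ~~~~~~
~~~~~~
~~~~~~
~~~^+~
~~~++~
~~~~~~
~~~~~~
gen 5: ~~~~~~
~~~~~~
~~~~~~
~~<~+~
~~~++~
~~~~~~
~~~~~~
gen 6: ~~~~~~
~~~~~~
~~^~~~
~~+~+~
~~~++~
~~~~~~
~~~~~~
gen 7: ~~~~~~
~~~~~~
~~+>~~
~~+~+~
~~~++~
~~~~~~
~~~~~~
gen 8: ~~~~~~
~~~~~~
~~++~~
~~+v+~
~~~++~
~~~~~~
~~~~~~
gen 9: ~~~~~~
~~~~~~
~~++~~
~~<++~
~~~++~
~~~~~~
~~~~~~
gen 10: ~~~~~~
~~~~~~
~~++~~
~~~++~
~~v++~
~~~~~~
~~~~~~
gen 11: ~~~~~~
~~~~~~
~~++~~
~~~++~
~<+++~
~~~~~~
~~~~~~
gen 12: ~~~~~~
~~~~~~
~~++~~
~^~++~
~++++~
~~~~~~
~~~~~~
gen 13: ~~~~~~
~~~~~~
~~++~~
~+>++~
~++++~
~~~~~~
~~~~~~
gen 14: ~~~~~~
~~~~~~
~~++~~
~++++~
~+v++~
~~~~~~
~~~~~~
gen 15: ~~~~~~
~~~~~~
~~++~~
~++++~
~+~>+~
~~~~~~
~~~~~~
gen 16: ~~~~~~
~~~~~~
~~++~~
~++^+~
~+~~+~
~~~~~~
~~~~~~
gen 17: ~~~~~~
~~~~~~
~~++~~
~+<~+~
~+~~+~
~~~~~~
~~~~~~
gen 18: ~~~~~~
~~~~~~
~~++~~
~+~~+~
~+v~+~
~~~~~~
~~~~~~
gen 19: ~~~~~~
~~~~~~
~~++~~
~+~~+~
~<+~+~
~~~~~~
~~~~~~
gen 20: ~~~~~~
~~~~~~
~~++~~
~+~~+~
~~+~+~
~v~~~~
~~~~~~
gen 21: ~~~~~~
~~~~~~
~~++~~
~+~~+~
~~+~+~
<+~~~~
~~~~~~
gen 22: ~~~~~~
~~~~~~
~~++~~
~+~~+~
^~+~+~
++~~~~
~~~~~~
gen 23: ~~~~~~
~~~~~~
~~++~~
~+~~+~
+>+~+~
++~~~~
~~~~~~
gen 24: ~~~~~~
~~~~~~
~~++~~
~+~~+~
+++~+~
+v~~~~
~~~~~~
gen 25: ~~~~~~
~~~~~~
~~++~~
~+~~+~
+++~+~
+~>~~~
~~~~~~

0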